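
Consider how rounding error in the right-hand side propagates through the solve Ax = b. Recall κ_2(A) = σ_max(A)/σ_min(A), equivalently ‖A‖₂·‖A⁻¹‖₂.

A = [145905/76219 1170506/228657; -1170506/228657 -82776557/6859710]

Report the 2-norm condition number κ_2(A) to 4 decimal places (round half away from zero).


AᵀA = [9240702469/309372921 332132833259/4640593815; 332132833259/4640593815 47840439379921/278435628900]; tr = 332290364509/1647548100, det = 635292025/65901924
λ_max, λ_min = (332290364509/1647548100 ± √110312218928650696561081/2714414741813610000)/2 = 5041/25, 3150625/65901924
κ_2(A) = √(λ_max/λ_min) = √((5041/25) / (3150625/65901924)) = 64.9440

64.9440


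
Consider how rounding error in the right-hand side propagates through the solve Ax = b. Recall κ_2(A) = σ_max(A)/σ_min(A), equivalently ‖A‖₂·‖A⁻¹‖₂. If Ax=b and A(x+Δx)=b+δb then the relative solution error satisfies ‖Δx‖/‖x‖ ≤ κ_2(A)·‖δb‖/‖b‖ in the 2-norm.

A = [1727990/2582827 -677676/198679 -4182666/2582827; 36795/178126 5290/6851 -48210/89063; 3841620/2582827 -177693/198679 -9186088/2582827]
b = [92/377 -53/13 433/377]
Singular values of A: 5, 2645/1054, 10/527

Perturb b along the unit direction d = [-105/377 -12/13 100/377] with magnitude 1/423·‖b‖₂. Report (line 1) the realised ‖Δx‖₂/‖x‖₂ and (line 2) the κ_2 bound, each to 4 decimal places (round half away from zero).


largest singular value 5, smallest 10/527
κ = σ_max/σ_min = 5/(10/527) = 263.5000
perturbation bound = 263.5000·1/423 = 0.6229
solve Ax = b  →  x = [194.5542 -0.4388 81.1499]
‖b‖₂ = 4.2426 and ‖x‖₂ = 210.8005
re-solving with b+δb shifts x by Δx of norm 0.5286
relative error = 0.0025
so the bound overstates the realised error by a factor of ≈ 248.4307 (computed from the unrounded values)

0.0025
0.6229


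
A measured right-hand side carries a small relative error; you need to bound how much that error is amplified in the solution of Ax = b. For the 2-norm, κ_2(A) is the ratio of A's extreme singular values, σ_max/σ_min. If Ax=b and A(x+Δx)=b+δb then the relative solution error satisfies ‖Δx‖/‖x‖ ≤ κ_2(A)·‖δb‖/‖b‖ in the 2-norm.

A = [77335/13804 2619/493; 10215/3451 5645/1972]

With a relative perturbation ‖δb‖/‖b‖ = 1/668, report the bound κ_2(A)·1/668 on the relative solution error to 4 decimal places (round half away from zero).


0.3668

M = AᵀA = [26471425/659344 225090/5887; 225090/5887 490009/13456]. tr(M)=30013/392, det(M)=25/256
solving λ² − 30013/392·λ + 25/256 = 0 gives λ = 1225/16, 1/784
κ_2(A) = √(λ_max/λ_min) = √((1225/16) / (1/784)) = 245.0000
κ_2(A)·‖δb‖/‖b‖ = 0.3668


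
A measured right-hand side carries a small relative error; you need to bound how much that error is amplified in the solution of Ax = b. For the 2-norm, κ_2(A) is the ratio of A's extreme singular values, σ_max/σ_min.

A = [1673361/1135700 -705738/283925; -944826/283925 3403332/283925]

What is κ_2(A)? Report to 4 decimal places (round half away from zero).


M = AᵀA = [10162567377/767290000 -4177031733/95911250; -4177031733/95911250 7186635828/47955625]. tr(M)=200237985/1227664, det(M)=6765201/76729
eigenvalues of AᵀA: λ = (tr ± √(tr²−4·det))/2 = 2601/16, 41616/76729
κ_2(A) = √(λ_max/λ_min) = √((2601/16) / (41616/76729)) = 17.3125

17.3125


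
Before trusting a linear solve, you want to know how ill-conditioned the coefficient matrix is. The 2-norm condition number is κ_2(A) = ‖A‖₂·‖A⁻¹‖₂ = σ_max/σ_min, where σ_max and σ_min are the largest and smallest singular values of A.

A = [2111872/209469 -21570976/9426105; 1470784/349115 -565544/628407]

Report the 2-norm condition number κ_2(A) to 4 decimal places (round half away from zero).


form AᵀA = [774964105216/6490719225 -313853714944/11683294605; -313853714944/11683294605 3179118397504/525748257225] with trace 1569332800/12510369 and determinant 2517630976/7818980625
solving λ² − 1569332800/12510369·λ + 2517630976/7818980625 = 0 gives λ = 3136/25, 802816/312759225
σ_max=√(3136/25)=(56/5), σ_min=√(802816/312759225)=(896/17685) → κ = 221.0625

221.0625


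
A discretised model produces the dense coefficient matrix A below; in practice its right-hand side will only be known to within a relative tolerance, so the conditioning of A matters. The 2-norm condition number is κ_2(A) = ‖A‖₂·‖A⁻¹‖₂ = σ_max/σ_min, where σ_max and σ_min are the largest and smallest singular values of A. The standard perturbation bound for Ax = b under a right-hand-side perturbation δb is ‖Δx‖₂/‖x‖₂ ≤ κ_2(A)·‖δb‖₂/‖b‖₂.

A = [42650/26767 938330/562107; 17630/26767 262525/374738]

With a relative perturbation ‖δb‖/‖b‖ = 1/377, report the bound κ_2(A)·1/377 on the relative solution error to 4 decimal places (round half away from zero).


AᵀA = [12602600/4239481 277883125/89029101; 277883125/89029101 24509628025/7478444484]; tr = 55577425/8892324, det = 625/2223081
eigenvalues of AᵀA: λ = (tr ± √(tr²−4·det))/2 = 25/4, 100/2223081
σ_max=√(25/4)=(5/2), σ_min=√(100/2223081)=(10/1491) → κ = 372.7500
κ_2(A)·‖δb‖/‖b‖ = 0.9887

0.9887


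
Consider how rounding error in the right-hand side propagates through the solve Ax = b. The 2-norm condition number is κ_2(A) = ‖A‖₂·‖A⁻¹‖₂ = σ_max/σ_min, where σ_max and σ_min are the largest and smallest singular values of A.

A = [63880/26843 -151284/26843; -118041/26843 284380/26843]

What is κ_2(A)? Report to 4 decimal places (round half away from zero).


394.7500

M = AᵀA = [62333329/2493241 -149593500/2493241; -149593500/2493241 359027104/2493241]. tr(M)=421360433/2493241, det(M)=456976/2493241
solving λ² − 421360433/2493241·λ + 456976/2493241 = 0 gives λ = 169, 2704/2493241
so κ_2 = √(169 / (2704/2493241)) = 394.7500


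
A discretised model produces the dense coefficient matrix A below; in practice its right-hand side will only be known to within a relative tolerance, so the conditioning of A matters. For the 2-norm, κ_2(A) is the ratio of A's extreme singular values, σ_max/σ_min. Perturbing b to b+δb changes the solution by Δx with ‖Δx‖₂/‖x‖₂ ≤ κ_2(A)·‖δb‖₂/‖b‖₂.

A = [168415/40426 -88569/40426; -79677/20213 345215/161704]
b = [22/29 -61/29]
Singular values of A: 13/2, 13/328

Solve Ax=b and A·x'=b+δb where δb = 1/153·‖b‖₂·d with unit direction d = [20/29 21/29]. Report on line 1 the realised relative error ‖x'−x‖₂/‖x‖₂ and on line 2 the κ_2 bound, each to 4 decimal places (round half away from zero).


0.0146
1.0719

σ_max = 13/2, σ_min = 13/328
κ = σ_max/σ_min = (13/2)/(13/328) = 164.0000
κ_2(A)·‖δb‖/‖b‖ = 1.0719
solve Ax = b  →  x = [-11.6018 -22.4072]
‖b‖ = 2.2361, ‖x‖ = 25.2326
re-solving with b+δb shifts x by Δx of norm 0.3687
realised ‖Δx‖/‖x‖ = 0.0146
so the bound overstates the realised error by a factor of ≈ 73.3485 (computed from the unrounded values)


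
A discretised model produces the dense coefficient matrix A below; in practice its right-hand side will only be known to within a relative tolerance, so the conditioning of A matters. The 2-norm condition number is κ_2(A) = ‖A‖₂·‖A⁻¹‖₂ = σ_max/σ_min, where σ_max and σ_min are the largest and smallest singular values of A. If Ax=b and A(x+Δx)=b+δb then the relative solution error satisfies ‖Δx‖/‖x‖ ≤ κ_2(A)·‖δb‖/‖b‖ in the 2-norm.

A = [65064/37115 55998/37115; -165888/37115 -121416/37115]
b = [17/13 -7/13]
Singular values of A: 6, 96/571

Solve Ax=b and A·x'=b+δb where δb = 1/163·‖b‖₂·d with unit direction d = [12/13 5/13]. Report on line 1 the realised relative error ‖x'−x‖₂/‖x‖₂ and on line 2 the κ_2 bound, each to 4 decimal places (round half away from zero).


0.0087
0.2189

largest singular value 6, smallest 96/571
condition number: 6 ÷ (96/571) = 35.6875
κ_2(A)·‖δb‖/‖b‖ = 0.2189
solve Ax = b  →  x = [-3.4354 4.8583]
‖b‖₂ = 1.4142 and ‖x‖₂ = 5.9503
with δb = [0.0080 0.0033], A·Δx = δb → ‖Δx‖ = 0.0516
dividing the unrounded norms, ‖Δx‖/‖x‖ = 0.0087
tightness: 0.0087 against a bound of 0.2189 (unrounded ratio ≈ 0.0396)


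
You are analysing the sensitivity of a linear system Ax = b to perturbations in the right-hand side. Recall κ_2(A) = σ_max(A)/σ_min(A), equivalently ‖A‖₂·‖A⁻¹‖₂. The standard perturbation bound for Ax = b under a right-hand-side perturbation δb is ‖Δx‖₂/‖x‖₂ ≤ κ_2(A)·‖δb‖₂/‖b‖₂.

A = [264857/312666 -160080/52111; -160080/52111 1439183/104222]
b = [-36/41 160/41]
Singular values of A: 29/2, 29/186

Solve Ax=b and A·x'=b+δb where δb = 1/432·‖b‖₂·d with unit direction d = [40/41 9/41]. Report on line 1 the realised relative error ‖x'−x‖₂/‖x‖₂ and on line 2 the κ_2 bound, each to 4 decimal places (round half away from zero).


largest singular value 29/2, smallest 29/186
κ_2(A) = (29/2) / (29/186) = 93.0000
perturbation bound = 93.0000·1/432 = 0.2153
solve Ax = b  →  x = [-0.0606 0.2691]
2-norm of b is 4.0000; of x, 0.2759
with δb = [0.0090 0.0020], A·Δx = δb → ‖Δx‖ = 0.0594
dividing the unrounded norms, ‖Δx‖/‖x‖ = 0.2153
so the bound is sharp here: realised error equals the bound

0.2153
0.2153


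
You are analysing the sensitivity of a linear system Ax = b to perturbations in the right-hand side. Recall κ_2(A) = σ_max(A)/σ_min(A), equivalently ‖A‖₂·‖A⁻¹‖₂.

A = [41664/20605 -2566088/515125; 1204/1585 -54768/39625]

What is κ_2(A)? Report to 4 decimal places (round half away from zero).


form AᵀA = [79234960/16982641 -944459712/84913205; -944459712/84913205 11346766144/424566025] with trace 78861776/2512225 and determinant 2458624/2512225
λ_max, λ_min = (78861776/2512225 ± √6194473247160576/6311274450625)/2 = 784/25, 3136/100489
κ = σ_max/σ_min = (28/5)/(56/317) = 31.7000

31.7000


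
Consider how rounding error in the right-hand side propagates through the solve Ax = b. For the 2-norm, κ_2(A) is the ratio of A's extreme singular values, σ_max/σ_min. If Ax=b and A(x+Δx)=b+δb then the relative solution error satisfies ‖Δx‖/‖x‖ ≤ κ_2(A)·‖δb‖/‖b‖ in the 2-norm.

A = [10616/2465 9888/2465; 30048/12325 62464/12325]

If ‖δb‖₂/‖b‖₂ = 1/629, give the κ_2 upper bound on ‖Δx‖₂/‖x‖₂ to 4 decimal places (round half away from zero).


0.0084

form AᵀA = [4423744/180625 5352192/180625; 5352192/180625 7545856/180625] with trace 478784/7225 and determinant 1048576/7225
solving λ² − 478784/7225·λ + 1048576/7225 = 0 gives λ = 64, 16384/7225
so κ_2 = √(64 / (16384/7225)) = 5.3125
worst-case relative error ≤ 5.3125 × 1/629 = 0.0084


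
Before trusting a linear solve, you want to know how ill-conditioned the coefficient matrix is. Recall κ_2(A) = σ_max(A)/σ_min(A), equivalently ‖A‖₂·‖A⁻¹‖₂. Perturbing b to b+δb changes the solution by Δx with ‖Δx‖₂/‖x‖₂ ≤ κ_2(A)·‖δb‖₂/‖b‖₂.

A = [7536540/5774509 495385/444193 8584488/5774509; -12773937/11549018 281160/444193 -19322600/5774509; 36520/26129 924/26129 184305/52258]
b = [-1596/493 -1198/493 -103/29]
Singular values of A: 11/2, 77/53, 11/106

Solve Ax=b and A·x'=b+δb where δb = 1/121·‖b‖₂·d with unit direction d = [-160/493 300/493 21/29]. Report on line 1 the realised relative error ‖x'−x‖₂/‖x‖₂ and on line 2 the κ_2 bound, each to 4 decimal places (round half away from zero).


0.0148
0.4380

largest singular value 11/2, smallest 11/106
κ_2(A) = (11/2) / (11/106) = 53.0000
bound on ‖Δx‖/‖x‖: κ·ε = 53.0000·1/121 = 0.4380
solve Ax = b  →  x = [22.2100 -16.0336 -9.6481]
‖b‖ = 5.3852, ‖x‖ = 29.0422
re-solving with b+δb shifts x by Δx of norm 0.4289
relative error = 0.0148
so the bound overstates the realised error by a factor of ≈ 29.6615 (computed from the unrounded values)


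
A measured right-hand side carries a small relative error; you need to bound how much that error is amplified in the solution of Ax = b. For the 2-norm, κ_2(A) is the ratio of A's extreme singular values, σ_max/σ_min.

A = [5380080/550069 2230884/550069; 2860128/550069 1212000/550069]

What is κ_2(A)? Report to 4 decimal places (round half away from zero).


AᵀA = [128462259456/1046975449 53525292480/1046975449; 53525292480/1046975449 22303762704/1046975449]; tr = 892106640/6195121, det = 1327104/6195121
eigenvalues of AᵀA: λ = (tr ± √(tr²−4·det))/2 = 144, 9216/6195121
κ_2(A) = √(λ_max/λ_min) = √(144 / (9216/6195121)) = 311.1250

311.1250


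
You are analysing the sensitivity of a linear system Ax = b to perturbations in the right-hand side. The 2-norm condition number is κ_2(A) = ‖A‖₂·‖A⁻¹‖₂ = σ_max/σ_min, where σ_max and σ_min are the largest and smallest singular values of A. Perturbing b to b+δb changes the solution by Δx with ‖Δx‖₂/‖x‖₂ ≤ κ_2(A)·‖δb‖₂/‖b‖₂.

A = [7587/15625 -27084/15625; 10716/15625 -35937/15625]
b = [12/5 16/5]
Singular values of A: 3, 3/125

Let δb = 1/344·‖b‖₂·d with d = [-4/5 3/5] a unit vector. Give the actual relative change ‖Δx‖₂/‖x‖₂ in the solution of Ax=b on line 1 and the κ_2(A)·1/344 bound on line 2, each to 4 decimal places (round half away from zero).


0.3634
0.3634

σ_max = 3, σ_min = 3/125
κ = σ_max/σ_min = 3/(3/125) = 125.0000
worst-case relative error ≤ 125.0000 × 1/344 = 0.3634
solve Ax = b  →  x = [0.3733 -1.2800]
‖b‖₂ = 4.0000 and ‖x‖₂ = 1.3333
with δb = [-0.0093 0.0070], A·Δx = δb → ‖Δx‖ = 0.4845
realised ‖Δx‖/‖x‖ = 0.3634
realised/bound = 1 exactly: the bound is attained for this b and d


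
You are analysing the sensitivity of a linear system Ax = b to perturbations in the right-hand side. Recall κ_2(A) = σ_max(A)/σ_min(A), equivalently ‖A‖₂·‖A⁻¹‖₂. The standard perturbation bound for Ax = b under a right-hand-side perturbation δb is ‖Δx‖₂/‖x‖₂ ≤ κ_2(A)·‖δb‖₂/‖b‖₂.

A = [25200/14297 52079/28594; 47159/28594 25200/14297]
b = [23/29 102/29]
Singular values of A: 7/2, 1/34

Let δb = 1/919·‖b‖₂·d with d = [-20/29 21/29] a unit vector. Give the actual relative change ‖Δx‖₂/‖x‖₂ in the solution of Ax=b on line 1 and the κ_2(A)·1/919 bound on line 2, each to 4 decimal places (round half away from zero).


from the listed singular values, σ₁ = 7/2, σ_n = 1/34
condition number: (7/2) ÷ (1/34) = 119.0000
perturbation bound = 119.0000·1/919 = 0.1295
solve Ax = b  →  x = [-48.6502 47.5172]
2-norm of b is 3.6056; of x, 68.0054
re-solving with b+δb shifts x by Δx of norm 0.1334
dividing the unrounded norms, ‖Δx‖/‖x‖ = 0.0020
realised/bound (from unrounded values) ≈ 0.0151

0.0020
0.1295


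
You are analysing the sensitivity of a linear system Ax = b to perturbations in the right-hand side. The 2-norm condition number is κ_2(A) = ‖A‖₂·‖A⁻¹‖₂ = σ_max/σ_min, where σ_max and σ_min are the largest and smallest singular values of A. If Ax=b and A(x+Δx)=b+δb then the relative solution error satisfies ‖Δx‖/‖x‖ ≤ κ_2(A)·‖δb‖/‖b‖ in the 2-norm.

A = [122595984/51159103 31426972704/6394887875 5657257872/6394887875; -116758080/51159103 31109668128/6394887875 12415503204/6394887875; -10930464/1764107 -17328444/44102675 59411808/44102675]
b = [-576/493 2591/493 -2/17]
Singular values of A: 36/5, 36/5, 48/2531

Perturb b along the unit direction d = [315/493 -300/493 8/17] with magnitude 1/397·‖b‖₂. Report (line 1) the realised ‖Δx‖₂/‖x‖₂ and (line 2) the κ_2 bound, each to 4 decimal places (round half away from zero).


largest singular value 36/5, smallest 48/2531
κ = σ_max/σ_min = (36/5)/(48/2531) = 379.6500
worst-case relative error ≤ 379.6500 × 1/397 = 0.9563
solve Ax = b  →  x = [-46.5698 57.9992 -197.3663]
2-norm of b is 5.3852; of x, 210.9173
re-solving with b+δb shifts x by Δx of norm 0.7153
relative error = 0.0034
realised/bound (from unrounded values) ≈ 0.0035

0.0034
0.9563


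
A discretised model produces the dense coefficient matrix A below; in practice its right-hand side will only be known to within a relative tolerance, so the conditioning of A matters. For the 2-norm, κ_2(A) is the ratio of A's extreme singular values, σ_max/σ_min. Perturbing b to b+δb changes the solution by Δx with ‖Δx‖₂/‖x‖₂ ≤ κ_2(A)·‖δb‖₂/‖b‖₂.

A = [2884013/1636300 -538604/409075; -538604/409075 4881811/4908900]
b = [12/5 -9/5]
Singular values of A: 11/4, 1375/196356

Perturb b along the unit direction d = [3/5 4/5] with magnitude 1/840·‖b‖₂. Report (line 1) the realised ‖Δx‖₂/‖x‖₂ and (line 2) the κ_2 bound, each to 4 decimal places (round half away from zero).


0.4675
0.4675

σ_max = 11/4, σ_min = 1375/196356
κ = σ_max/σ_min = (11/4)/(1375/196356) = 392.7120
bound on ‖Δx‖/‖x‖: κ·ε = 392.7120·1/840 = 0.4675
solve Ax = b  →  x = [0.8727 -0.6545]
‖b‖ = 3.0000, ‖x‖ = 1.0909
δb = ε·‖b‖·d = [0.0021 0.0029]; solving A·Δx = δb gives ‖Δx‖ = 0.5100
relative error = 0.4675
so the bound is sharp here: realised error equals the bound


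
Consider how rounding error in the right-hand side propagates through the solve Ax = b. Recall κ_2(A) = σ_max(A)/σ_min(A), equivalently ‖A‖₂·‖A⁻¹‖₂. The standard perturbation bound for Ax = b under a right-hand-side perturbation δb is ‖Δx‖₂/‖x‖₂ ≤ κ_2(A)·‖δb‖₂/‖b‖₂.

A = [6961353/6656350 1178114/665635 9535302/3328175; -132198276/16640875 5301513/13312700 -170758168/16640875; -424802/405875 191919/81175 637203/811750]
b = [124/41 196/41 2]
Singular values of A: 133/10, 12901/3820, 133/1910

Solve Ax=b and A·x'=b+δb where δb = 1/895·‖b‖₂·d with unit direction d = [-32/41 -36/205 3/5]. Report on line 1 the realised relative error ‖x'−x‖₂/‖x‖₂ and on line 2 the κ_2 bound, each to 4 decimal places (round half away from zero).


0.0033
0.2134

σ_max = 133/10, σ_min = 133/1910
κ = σ_max/σ_min = (133/10)/(133/1910) = 191.0000
bound on ‖Δx‖/‖x‖: κ·ε = 191.0000·1/895 = 0.2134
solve Ax = b  →  x = [19.6479 14.5612 -15.1118]
‖b‖ = 6.0000, ‖x‖ = 28.7478
with δb = [-0.0052 -0.0012 0.0040], A·Δx = δb → ‖Δx‖ = 0.0963
dividing the unrounded norms, ‖Δx‖/‖x‖ = 0.0033
realised/bound (from unrounded values) ≈ 0.0157


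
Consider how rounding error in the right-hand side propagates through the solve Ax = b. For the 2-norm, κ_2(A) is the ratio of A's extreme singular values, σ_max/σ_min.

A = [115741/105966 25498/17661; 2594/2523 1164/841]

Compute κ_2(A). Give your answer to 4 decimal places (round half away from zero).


M = AᵀA = [30042385/13351716 3337865/1112643; 3337865/1112643 1483540/370881]. tr(M)=83449825/13351716, det(M)=2500/3337929
eigenvalues of AᵀA: λ = (tr ± √(tr²−4·det))/2 = 25/4, 400/3337929
so κ_2 = √((25/4) / (400/3337929)) = 228.3750

228.3750


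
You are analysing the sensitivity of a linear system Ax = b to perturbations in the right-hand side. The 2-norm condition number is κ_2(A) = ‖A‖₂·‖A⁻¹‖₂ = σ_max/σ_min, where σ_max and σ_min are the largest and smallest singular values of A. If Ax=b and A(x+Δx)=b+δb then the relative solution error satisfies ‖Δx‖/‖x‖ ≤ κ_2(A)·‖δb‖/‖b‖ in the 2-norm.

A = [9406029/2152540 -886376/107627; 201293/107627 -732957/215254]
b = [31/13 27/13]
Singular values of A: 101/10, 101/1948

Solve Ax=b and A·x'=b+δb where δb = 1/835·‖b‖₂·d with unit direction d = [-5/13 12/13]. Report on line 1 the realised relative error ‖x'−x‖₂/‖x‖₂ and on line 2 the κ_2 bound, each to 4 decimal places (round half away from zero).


0.0038
0.2333

largest singular value 101/10, smallest 101/1948
condition number: (101/10) ÷ (101/1948) = 194.8000
bound on ‖Δx‖/‖x‖: κ·ε = 194.8000·1/835 = 0.2333
solve Ax = b  →  x = [17.1578 8.8142]
‖b‖ = 3.1623, ‖x‖ = 19.2894
δb = ε·‖b‖·d = [-0.0015 0.0035]; solving A·Δx = δb gives ‖Δx‖ = 0.0730
relative error = 0.0038
so the bound overstates the realised error by a factor of ≈ 61.6085 (computed from the unrounded values)


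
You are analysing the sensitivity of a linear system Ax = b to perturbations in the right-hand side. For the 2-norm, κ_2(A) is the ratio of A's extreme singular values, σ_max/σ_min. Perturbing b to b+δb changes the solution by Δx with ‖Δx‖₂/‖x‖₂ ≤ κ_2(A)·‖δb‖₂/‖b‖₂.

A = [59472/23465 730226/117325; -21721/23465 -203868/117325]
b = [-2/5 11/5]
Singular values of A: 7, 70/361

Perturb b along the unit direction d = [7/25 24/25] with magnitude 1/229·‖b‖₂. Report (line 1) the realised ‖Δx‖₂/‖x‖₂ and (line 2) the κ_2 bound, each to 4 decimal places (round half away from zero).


0.0049
0.1576

largest singular value 7, smallest 70/361
κ = σ_max/σ_min = 7/(70/361) = 36.1000
κ_2(A)·‖δb‖/‖b‖ = 0.1576
solve Ax = b  →  x = [-9.5758 3.8352]
‖b‖ = 2.2361, ‖x‖ = 10.3153
with δb = [0.0027 0.0094], A·Δx = δb → ‖Δx‖ = 0.0504
dividing the unrounded norms, ‖Δx‖/‖x‖ = 0.0049
so the bound overstates the realised error by a factor of ≈ 32.2919 (computed from the unrounded values)


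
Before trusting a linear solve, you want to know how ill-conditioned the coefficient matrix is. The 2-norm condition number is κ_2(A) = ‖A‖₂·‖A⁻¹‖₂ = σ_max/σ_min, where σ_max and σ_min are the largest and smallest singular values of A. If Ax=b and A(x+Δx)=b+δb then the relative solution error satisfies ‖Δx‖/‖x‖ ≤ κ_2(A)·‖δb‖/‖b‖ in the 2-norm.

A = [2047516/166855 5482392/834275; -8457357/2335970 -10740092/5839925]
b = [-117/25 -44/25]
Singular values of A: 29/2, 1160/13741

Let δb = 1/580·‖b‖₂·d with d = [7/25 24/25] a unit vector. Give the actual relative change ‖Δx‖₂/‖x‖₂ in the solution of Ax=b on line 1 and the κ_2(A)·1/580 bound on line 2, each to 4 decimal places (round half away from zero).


from the listed singular values, σ₁ = 29/2, σ_n = 1160/13741
condition number: (29/2) ÷ (1160/13741) = 171.7625
bound on ‖Δx‖/‖x‖: κ·ε = 171.7625·1/580 = 0.2961
solve Ax = b  →  x = [16.4799 -31.4861]
‖b‖ = 5.0000, ‖x‖ = 35.5381
δb = ε·‖b‖·d = [0.0024 0.0083]; solving A·Δx = δb gives ‖Δx‖ = 0.1021
realised ‖Δx‖/‖x‖ = 0.0029
tightness: 0.0029 against a bound of 0.2961 (unrounded ratio ≈ 0.0097)

0.0029
0.2961


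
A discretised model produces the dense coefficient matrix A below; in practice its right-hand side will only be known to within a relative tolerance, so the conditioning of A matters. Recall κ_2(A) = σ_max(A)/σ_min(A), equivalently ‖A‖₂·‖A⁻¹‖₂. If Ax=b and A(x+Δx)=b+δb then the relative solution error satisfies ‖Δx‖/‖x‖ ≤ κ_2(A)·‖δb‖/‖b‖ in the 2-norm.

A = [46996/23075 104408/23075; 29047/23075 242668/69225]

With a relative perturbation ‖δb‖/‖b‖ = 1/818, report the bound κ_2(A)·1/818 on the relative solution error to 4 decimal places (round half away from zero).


M = AᵀA = [9391853/1638325 2679268/196599; 2679268/196599 483067792/14744925]. tr(M)=43661113/1134225, det(M)=59105344/28355625
char-poly roots: 961/25 and 61504/1134225
σ_max=√(961/25)=(31/5), σ_min=√(61504/1134225)=(248/1065) → κ = 26.6250
worst-case relative error ≤ 26.6250 × 1/818 = 0.0325

0.0325


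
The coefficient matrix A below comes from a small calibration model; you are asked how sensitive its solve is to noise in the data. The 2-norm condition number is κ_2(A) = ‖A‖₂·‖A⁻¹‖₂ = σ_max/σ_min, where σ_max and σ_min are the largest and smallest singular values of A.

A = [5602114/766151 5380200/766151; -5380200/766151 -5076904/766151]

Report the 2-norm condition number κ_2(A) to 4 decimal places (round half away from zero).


form AᵀA = [71736305956/697963561 68317779600/697963561; 68317779600/697963561 65067189376/697963561] with trace 162667652/829921 and determinant 614656/829921
solving λ² − 162667652/829921·λ + 614656/829921 = 0 gives λ = 196, 3136/829921
so κ_2 = √(196 / (3136/829921)) = 227.7500

227.7500


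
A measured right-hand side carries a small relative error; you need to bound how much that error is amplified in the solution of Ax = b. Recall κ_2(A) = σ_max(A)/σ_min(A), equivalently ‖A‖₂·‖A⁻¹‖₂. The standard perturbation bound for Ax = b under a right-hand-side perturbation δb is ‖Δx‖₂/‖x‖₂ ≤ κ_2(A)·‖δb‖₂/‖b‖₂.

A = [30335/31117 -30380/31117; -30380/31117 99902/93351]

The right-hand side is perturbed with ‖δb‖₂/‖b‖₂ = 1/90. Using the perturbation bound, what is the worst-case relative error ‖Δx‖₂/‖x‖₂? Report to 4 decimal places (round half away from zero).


0.4933

M = AᵀA = [2191625/1151329 -6896260/3453987; -6896260/3453987 21744244/10361961]. tr(M)=49309/12321, det(M)=100/12321
solving λ² − 49309/12321·λ + 100/12321 = 0 gives λ = 4, 25/12321
so κ_2 = √(4 / (25/12321)) = 44.4000
perturbation bound = 44.4000·1/90 = 0.4933


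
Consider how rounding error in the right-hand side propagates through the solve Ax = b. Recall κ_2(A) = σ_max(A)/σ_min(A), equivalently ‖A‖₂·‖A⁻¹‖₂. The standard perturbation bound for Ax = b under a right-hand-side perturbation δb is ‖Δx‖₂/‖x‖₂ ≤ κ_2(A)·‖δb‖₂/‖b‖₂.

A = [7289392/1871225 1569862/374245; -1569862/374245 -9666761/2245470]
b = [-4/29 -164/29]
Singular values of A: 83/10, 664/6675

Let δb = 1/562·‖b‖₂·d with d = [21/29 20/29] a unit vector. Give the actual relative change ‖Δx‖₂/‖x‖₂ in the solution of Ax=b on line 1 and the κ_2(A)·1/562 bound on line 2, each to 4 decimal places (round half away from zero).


0.0025
0.1485

from the listed singular values, σ₁ = 83/10, σ_n = 664/6675
κ = σ_max/σ_min = (83/10)/(664/6675) = 83.4375
worst-case relative error ≤ 83.4375 × 1/562 = 0.1485
solve Ax = b  →  x = [29.4506 -27.3826]
2-norm of b is 5.6569; of x, 40.2137
Δx = A⁻¹·δb where δb = 1/562·5.6569·d; ‖Δx‖ = 0.1012
dividing the unrounded norms, ‖Δx‖/‖x‖ = 0.0025
tightness: 0.0025 against a bound of 0.1485 (unrounded ratio ≈ 0.0169)


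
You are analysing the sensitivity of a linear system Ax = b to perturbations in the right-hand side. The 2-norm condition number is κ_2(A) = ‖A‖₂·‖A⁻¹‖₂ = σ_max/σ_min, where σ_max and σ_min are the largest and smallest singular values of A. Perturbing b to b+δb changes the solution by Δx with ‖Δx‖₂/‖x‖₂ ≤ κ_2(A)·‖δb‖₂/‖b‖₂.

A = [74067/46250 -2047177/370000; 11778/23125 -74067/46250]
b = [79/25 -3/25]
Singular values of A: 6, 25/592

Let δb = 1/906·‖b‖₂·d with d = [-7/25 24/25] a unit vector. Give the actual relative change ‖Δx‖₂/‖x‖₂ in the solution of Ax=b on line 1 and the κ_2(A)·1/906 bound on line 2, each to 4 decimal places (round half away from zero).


0.0035
0.1568

from the listed singular values, σ₁ = 6, σ_n = 25/592
condition number: 6 ÷ (25/592) = 142.0800
perturbation bound = 142.0800·1/906 = 0.1568
solve Ax = b  →  x = [-22.5928 -7.1104]
2-norm of b is 3.1623; of x, 23.6853
Δx = A⁻¹·δb where δb = 1/906·3.1623·d; ‖Δx‖ = 0.0827
realised ‖Δx‖/‖x‖ = 0.0035
realised/bound (from unrounded values) ≈ 0.0223


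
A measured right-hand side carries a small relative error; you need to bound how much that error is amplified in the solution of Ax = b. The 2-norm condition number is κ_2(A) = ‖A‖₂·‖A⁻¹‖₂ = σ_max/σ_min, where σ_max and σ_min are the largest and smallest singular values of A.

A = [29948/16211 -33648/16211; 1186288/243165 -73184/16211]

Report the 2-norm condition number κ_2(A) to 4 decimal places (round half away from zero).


M = AᵀA = [9521170576/349877025 -603151808/23325135; -603151808/23325135 38391040/1555009]. tr(M)=21592336/416025, det(M)=147456/46225
char-poly roots: 1296/25 and 1024/16641
κ_2(A) = √(λ_max/λ_min) = √((1296/25) / (1024/16641)) = 29.0250

29.0250


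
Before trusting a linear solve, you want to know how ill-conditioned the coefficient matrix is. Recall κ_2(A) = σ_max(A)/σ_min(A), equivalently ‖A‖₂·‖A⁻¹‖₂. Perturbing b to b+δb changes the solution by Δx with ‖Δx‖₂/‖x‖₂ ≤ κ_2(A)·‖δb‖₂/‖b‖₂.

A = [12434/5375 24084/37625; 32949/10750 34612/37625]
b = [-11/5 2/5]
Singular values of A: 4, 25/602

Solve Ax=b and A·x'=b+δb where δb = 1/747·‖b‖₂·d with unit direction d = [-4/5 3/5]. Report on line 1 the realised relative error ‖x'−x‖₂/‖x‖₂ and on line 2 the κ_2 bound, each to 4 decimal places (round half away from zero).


from the listed singular values, σ₁ = 4, σ_n = 25/602
κ_2(A) = 4 / (25/602) = 96.3200
κ_2(A)·‖δb‖/‖b‖ = 0.1289
solve Ax = b  →  x = [-13.7248 46.1636]
‖b‖₂ = 2.2361 and ‖x‖₂ = 48.1606
with δb = [-0.0024 0.0018], A·Δx = δb → ‖Δx‖ = 0.0721
realised ‖Δx‖/‖x‖ = 0.0015
so the bound overstates the realised error by a factor of ≈ 86.1524 (computed from the unrounded values)

0.0015
0.1289


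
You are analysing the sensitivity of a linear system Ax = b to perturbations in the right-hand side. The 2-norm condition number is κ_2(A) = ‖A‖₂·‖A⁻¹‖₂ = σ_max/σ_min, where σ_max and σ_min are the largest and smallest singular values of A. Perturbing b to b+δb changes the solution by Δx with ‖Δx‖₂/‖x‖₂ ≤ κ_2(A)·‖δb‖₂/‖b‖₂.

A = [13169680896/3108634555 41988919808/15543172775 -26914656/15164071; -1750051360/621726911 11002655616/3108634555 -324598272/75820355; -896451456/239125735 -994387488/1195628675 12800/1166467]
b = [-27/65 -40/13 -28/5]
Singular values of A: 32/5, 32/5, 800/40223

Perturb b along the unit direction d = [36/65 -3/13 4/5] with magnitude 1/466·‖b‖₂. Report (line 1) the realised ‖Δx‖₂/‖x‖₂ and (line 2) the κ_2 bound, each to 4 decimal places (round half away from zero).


largest singular value 32/5, smallest 800/40223
κ_2(A) = (32/5) / (800/40223) = 321.7840
κ_2(A)·‖δb‖/‖b‖ = 0.6905
solve Ax = b  →  x = [32.6494 -142.2611 -138.3606]
‖b‖₂ = 6.4031 and ‖x‖₂ = 201.1165
with δb = [0.0076 -0.0032 0.0110], A·Δx = δb → ‖Δx‖ = 0.6909
dividing the unrounded norms, ‖Δx‖/‖x‖ = 0.0034
so the bound overstates the realised error by a factor of ≈ 201.0184 (computed from the unrounded values)

0.0034
0.6905


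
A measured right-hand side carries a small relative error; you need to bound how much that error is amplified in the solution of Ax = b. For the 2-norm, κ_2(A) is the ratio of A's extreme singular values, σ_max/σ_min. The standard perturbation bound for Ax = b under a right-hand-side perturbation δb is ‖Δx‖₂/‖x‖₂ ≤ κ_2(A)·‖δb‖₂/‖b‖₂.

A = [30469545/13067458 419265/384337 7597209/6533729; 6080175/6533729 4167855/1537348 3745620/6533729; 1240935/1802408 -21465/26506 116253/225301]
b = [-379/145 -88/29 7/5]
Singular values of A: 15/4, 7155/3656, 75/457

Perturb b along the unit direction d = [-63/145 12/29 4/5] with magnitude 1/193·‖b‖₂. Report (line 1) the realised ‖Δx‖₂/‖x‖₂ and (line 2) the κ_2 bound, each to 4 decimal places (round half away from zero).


largest singular value 15/4, smallest 75/457
κ = σ_max/σ_min = (15/4)/(75/457) = 22.8500
worst-case relative error ≤ 22.8500 × 1/193 = 0.1184
solve Ax = b  →  x = [-3.1901 -1.1248 5.2044]
2-norm of b is 4.2426; of x, 6.2071
with δb = [-0.0096 0.0091 0.0176], A·Δx = δb → ‖Δx‖ = 0.1339
dividing the unrounded norms, ‖Δx‖/‖x‖ = 0.0216
tightness: 0.0216 against a bound of 0.1184 (unrounded ratio ≈ 0.1823)

0.0216
0.1184


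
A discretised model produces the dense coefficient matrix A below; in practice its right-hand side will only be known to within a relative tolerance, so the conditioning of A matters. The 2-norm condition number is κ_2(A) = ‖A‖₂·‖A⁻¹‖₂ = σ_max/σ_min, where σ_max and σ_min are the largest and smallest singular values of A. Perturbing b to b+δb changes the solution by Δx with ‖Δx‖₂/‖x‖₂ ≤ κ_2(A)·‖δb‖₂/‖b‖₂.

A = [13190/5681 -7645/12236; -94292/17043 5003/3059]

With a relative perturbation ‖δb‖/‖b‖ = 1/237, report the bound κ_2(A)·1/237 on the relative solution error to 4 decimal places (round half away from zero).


0.4840

M = AᵀA = [61874356/1718721 -84210929/8020698; -84210929/8020698 458926169/149719696]. tr(M)=52639830625/1347477264, det(M)=9765625/84217329
eigenvalues of AᵀA: λ = (tr ± √(tr²−4·det))/2 = 625/16, 250000/84217329
κ = σ_max/σ_min = (25/4)/(500/9177) = 114.7125
perturbation bound = 114.7125·1/237 = 0.4840


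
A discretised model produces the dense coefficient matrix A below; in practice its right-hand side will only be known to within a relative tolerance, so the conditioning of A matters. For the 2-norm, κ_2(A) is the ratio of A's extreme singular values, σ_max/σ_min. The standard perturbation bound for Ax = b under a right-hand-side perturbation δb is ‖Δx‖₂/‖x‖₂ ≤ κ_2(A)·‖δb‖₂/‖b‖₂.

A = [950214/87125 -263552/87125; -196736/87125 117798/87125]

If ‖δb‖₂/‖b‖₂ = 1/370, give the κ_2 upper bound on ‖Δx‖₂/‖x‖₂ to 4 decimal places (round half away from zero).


AᵀA = [560149732/4515625 -162763776/4515625; -162763776/4515625 49575268/4515625]; tr = 195112/1445, det = 11316496/180625
eigenvalues of AᵀA: λ = (tr ± √(tr²−4·det))/2 = 3364/25, 3364/7225
κ = σ_max/σ_min = (58/5)/(58/85) = 17.0000
perturbation bound = 17.0000·1/370 = 0.0459

0.0459


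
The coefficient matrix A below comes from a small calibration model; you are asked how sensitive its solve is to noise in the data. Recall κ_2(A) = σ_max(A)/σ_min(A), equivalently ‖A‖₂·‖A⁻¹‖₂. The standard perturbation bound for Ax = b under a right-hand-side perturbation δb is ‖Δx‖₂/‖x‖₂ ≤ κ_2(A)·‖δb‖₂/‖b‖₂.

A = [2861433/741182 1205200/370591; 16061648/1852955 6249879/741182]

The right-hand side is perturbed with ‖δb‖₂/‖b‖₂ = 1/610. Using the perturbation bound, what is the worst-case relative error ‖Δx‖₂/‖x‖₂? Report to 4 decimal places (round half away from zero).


0.0645

form AᵀA = [7317166368289/81264904900 348006957984/4063245245; 348006957984/4063245245 265508968489/3250596196] with trace 8296605577/48314450 and determinant 294499921/15460624
solving λ² − 8296605577/48314450·λ + 294499921/15460624 = 0 gives λ = 17161/100, 429025/3865156
κ_2(A) = √(λ_max/λ_min) = √((17161/100) / (429025/3865156)) = 39.3200
bound on ‖Δx‖/‖x‖: κ·ε = 39.3200·1/610 = 0.0645


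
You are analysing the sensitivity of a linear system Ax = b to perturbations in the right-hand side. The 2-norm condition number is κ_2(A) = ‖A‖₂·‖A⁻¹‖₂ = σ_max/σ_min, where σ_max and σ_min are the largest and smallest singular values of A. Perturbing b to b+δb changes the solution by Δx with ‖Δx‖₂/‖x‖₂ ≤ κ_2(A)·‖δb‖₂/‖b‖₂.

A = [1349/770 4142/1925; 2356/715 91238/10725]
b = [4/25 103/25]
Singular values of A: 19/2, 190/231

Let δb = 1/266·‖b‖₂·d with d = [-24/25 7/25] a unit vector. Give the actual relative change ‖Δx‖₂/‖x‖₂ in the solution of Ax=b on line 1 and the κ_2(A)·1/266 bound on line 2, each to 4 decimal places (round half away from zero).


σ_max = 19/2, σ_min = 190/231
κ = σ_max/σ_min = (19/2)/(190/231) = 11.5500
perturbation bound = 11.5500·1/266 = 0.0434
solve Ax = b  →  x = [-0.9603 0.8563]
‖b‖ = 4.1231, ‖x‖ = 1.2866
with δb = [-0.0149 0.0043], A·Δx = δb → ‖Δx‖ = 0.0188
dividing the unrounded norms, ‖Δx‖/‖x‖ = 0.0146
realised/bound (from unrounded values) ≈ 0.3373

0.0146
0.0434


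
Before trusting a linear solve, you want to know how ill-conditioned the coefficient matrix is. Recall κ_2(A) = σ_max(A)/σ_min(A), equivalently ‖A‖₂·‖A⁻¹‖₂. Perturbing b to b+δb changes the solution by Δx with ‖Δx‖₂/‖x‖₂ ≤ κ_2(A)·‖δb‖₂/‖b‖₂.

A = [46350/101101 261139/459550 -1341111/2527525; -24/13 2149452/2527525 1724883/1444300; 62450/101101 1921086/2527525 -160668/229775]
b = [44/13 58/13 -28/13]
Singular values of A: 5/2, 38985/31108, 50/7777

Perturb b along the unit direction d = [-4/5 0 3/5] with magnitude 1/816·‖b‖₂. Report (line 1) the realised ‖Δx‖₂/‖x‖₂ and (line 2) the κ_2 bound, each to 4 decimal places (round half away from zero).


0.0018
0.4765

largest singular value 5/2, smallest 50/7777
κ = σ_max/σ_min = (5/2)/(50/7777) = 388.8500
worst-case relative error ≤ 388.8500 × 1/816 = 0.4765
solve Ax = b  →  x = [-374.5760 -137.5630 -477.3441]
‖b‖₂ = 6.0000 and ‖x‖₂ = 622.1641
δb = ε·‖b‖·d = [-0.0059 0.0000 0.0044]; solving A·Δx = δb gives ‖Δx‖ = 1.1437
realised ‖Δx‖/‖x‖ = 0.0018
realised/bound (from unrounded values) ≈ 0.0039


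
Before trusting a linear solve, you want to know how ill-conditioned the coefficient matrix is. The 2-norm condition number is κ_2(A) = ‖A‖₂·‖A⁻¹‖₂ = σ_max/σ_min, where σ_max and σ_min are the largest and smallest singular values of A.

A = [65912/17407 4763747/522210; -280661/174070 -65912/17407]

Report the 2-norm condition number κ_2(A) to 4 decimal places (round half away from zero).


AᵀA = [3036744209/179292100 218630104/5378763; 218630104/5378763 157415609761/1613628900]; tr = 546586709/4774050, det = 131079601/954810000
char-poly roots: 11449/100 and 11449/9548100
so κ_2 = √((11449/100) / (11449/9548100)) = 309.0000

309.0000


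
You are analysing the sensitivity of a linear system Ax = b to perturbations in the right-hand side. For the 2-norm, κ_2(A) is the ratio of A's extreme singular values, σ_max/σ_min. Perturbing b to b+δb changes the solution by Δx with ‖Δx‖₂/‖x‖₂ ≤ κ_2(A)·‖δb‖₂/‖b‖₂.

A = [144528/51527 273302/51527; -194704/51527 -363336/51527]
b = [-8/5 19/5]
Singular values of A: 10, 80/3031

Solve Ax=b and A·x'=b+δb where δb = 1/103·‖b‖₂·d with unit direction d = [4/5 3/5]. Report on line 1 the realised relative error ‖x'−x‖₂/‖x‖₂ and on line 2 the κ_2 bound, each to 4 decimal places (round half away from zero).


0.0400
3.6784

from the listed singular values, σ₁ = 10, σ_n = 80/3031
κ = σ_max/σ_min = 10/(80/3031) = 378.8750
perturbation bound = 378.8750·1/103 = 3.6784
solve Ax = b  →  x = [-33.6184 17.4765]
2-norm of b is 4.1231; of x, 37.8896
re-solving with b+δb shifts x by Δx of norm 1.5166
relative error = 0.0400
tightness: 0.0400 against a bound of 3.6784 (unrounded ratio ≈ 0.0109)


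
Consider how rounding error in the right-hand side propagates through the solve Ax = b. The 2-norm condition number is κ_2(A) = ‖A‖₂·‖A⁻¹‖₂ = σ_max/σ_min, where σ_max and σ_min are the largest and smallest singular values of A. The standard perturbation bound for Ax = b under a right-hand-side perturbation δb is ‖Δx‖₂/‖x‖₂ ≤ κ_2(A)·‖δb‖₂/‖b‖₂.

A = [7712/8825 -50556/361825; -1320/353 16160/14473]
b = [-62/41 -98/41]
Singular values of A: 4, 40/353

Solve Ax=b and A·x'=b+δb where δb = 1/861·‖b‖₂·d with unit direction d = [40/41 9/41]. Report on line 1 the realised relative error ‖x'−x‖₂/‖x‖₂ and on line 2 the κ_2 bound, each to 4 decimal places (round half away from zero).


largest singular value 4, smallest 40/353
condition number: 4 ÷ (40/353) = 35.3000
bound on ‖Δx‖/‖x‖: κ·ε = 35.3000·1/861 = 0.0410
solve Ax = b  →  x = [-4.4620 -17.0840]
‖b‖₂ = 2.8284 and ‖x‖₂ = 17.6571
with δb = [0.0032 0.0007], A·Δx = δb → ‖Δx‖ = 0.0290
relative error = 0.0016
so the bound overstates the realised error by a factor of ≈ 24.9709 (computed from the unrounded values)

0.0016
0.0410
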